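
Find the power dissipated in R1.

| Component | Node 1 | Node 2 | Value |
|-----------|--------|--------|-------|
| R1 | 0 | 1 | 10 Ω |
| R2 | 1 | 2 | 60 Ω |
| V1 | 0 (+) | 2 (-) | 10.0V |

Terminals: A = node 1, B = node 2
Nodal analysis, taking node 2 as the 0 V reference.
Source V1 fixes V_0 = 10 V.
KCL at each unknown node (sum of currents leaving = 0; resistances in Ω):
  Node 1: (V_1 - 10)/10 + (V_1 - 0)/60 = 0
Collecting terms: 0.1167 × V_1 = 1  =>  V_1 = 8.571 V
I_R1 = (V_0 - V_1)/R1 = (10 - 8.571)/10 = 0.1429 A
P_R1 = I_R1² × R1 = (0.1429)² × 10 = 0.2041 W

Final answer: 0.2041 W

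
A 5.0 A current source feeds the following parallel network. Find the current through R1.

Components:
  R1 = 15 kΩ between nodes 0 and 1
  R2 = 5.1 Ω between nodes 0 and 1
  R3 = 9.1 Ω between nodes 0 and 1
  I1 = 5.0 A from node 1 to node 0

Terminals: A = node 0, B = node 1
All resistors sit directly between nodes 0 and 1, so they are in parallel and share one voltage V; the full source current 5 A splits among them.
1/R_par = 1/15000 + 1/5.1 + 1/9.1 = 0.306 S  =>  R_par = 3.268 Ω
V = I × R_par = 5 × 3.268 = 16.34 V
I_R1 = V/R1 = 16.34/15000 = 0.001089 A

Final answer: 0.001089 A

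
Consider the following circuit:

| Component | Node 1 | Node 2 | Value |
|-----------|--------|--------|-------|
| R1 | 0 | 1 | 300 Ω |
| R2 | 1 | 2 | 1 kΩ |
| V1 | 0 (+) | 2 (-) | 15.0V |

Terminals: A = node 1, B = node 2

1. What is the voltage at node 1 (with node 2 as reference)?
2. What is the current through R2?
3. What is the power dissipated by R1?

Nodal analysis, taking node 2 as the 0 V reference.
Source V1 fixes V_0 = 15 V.
KCL at each unknown node (sum of currents leaving = 0; resistances in Ω):
  Node 1: (V_1 - 15)/300 + (V_1 - 0)/1000 = 0
Collecting terms: 0.004333 × V_1 = 0.05  =>  V_1 = 11.54 V
Part 1:
  Read off the nodal solution: V_1 = 11.54 V
Part 2:
  I_R2 = (V_1 - V_2)/R2 = (11.54 - 0)/1000 = 0.01154 A
  Magnitude: I_R2 = 0.01154 A
Part 3:
  I_R1 = (V_0 - V_1)/R1 = (15 - 11.54)/300 = 0.01154 A
  P_R1 = I_R1² × R1 = (0.01154)² × 300 = 0.03994 W

Final answers:
1. V_1 = 11.54 V
2. I_R2 = 0.01154 A
3. P_R1 = 0.03994 W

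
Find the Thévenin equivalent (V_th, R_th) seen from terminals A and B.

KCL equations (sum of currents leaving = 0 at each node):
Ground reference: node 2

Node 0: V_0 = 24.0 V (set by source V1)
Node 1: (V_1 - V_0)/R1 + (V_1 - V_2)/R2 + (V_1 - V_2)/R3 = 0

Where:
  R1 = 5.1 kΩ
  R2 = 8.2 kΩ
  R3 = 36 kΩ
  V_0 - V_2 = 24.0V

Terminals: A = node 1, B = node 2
Step 1 — V_th is the open-circuit voltage V_A - V_B (nothing connected across the terminals).
Nodal analysis, taking node 2 as the 0 V reference.
Source V1 fixes V_0 = 24 V.
KCL at each unknown node (sum of currents leaving = 0; resistances in Ω):
  Node 1: (V_1 - 24)/5100 + (V_1 - 0)/8200 + (V_1 - 0)/36000 = 0
Collecting terms: 0.0003458 × V_1 = 0.004706  =>  V_1 = 13.61 V
V_th = V_1 - V_2 = 13.61 - 0 = 13.61 V
Step 2 — R_th: zero the source — replace V1 by a short circuit (node 2 merges into node 0) — and find the resistance seen between A (node 1) and B (node 0).
Reduce the network between node 1 (A) and node 0 (B) by series/parallel combination:
  Rp1 = R1 ‖ R2 ‖ R3 (parallel, all between nodes 0 and 1) = 1/(1/5100 + 1/8200 + 1/36000) = 2892 Ω
R_th = 2.892 kΩ

Final answer: V_th = 13.61 V, R_th = 2.892 kΩ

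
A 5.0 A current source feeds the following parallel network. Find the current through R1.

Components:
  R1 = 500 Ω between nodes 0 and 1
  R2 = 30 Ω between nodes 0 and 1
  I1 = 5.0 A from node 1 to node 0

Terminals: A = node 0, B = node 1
All resistors sit directly between nodes 0 and 1, so they are in parallel and share one voltage V; the full source current 5 A splits among them.
1/R_par = 1/500 + 1/30 = 0.03533 S  =>  R_par = 28.3 Ω
V = I × R_par = 5 × 28.3 = 141.5 V
I_R1 = V/R1 = 141.5/500 = 0.283 A

Final answer: 0.283 A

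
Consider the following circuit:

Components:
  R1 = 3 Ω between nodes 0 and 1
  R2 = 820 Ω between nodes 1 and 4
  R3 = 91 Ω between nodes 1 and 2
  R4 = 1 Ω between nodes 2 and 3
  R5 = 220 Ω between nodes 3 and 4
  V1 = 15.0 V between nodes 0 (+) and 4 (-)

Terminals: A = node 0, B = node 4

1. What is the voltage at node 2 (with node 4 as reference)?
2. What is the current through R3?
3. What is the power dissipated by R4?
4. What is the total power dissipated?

Nodal analysis, taking node 4 as the 0 V reference.
Source V1 fixes V_0 = 15 V.
KCL at each unknown node (sum of currents leaving = 0; resistances in Ω):
  Node 1: (V_1 - 15)/3 + (V_1 - 0)/820 + (V_1 - V_2)/91 = 0
  Node 2: (V_2 - V_1)/91 + (V_2 - V_3)/1 = 0
  Node 3: (V_3 - V_2)/1 + (V_3 - 0)/220 = 0
Collecting terms (coefficients in siemens):
  0.3455·V_1 - 0.01099·V_2 = 5
  1.011·V_2 - 0.01099·V_1 - 1·V_3 = 0
  1.005·V_3 - 1·V_2 = 0
Solving these 3 simultaneous equations (Gaussian elimination) gives:
  V_1 = 14.8 V, V_2 = 10.49 V, V_3 = 10.44 V
Part 1:
  Read off the nodal solution: V_2 = 10.49 V
Part 2:
  I_R3 = (V_1 - V_2)/R3 = (14.8 - 10.49)/91 = 0.04745 A
  Magnitude: I_R3 = 0.04745 A
Part 3:
  I_R4 = (V_2 - V_3)/R4 = (10.49 - 10.44)/1 = 0.04745 A
  P_R4 = I_R4² × R4 = (0.04745)² × 1 = 0.002251 W
Part 4:
  Power in each resistor, P = (ΔV)²/R:
    P_R1 = (15 - 14.8)²/3 = 0.01287 W
    P_R2 = (14.8 - 0)²/820 = 0.2672 W
    P_R3 = (14.8 - 10.49)²/91 = 0.2049 W
    P_R4 = (10.49 - 10.44)²/1 = 0.002251 W
    P_R5 = (10.44 - 0)²/220 = 0.4953 W
  P_total = P_R1 + P_R2 + P_R3 + P_R4 + P_R5 = 0.9825 W

Final answers:
1. V_2 = 10.49 V
2. I_R3 = 0.04745 A
3. P_R4 = 0.002251 W
4. P_total = 0.9825 W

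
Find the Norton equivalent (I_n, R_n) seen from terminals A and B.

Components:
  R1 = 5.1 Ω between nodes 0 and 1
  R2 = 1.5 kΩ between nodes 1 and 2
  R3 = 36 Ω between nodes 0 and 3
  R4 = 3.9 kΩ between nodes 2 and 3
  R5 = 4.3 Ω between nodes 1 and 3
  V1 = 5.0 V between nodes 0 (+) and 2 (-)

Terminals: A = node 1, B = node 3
Find the Thévenin equivalent first; then I_n = V_th/R_th and R_n = R_th.
Step 1 — V_th is the open-circuit voltage V_A - V_B (nothing connected across the terminals).
Nodal analysis, taking node 2 as the 0 V reference.
Source V1 fixes V_0 = 5 V.
KCL at each unknown node (sum of currents leaving = 0; resistances in Ω):
  Node 1: (V_1 - 5)/5.1 + (V_1 - 0)/1500 + (V_1 - V_3)/4.3 = 0
  Node 3: (V_3 - 5)/36 + (V_3 - 0)/3900 + (V_3 - V_1)/4.3 = 0
Collecting terms (coefficients in siemens):
  0.4293·V_1 - 0.2326·V_3 = 0.9804
  0.2606·V_3 - 0.2326·V_1 = 0.1389
Determinant D = (0.4293)(0.2606) - (-0.2326)(-0.2326) = 0.05779
V_1 = [(0.9804)(0.2606) - (-0.2326)(0.1389)]/D = 4.98 V
V_3 = [(0.4293)(0.1389) - (0.9804)(-0.2326)]/D = 4.977 V
V_th = V_1 - V_3 = 4.98 - 4.977 = 0.002748 V
Step 2 — R_th: zero the source — replace V1 by a short circuit (node 2 merges into node 0) — and find the resistance seen between A (node 1) and B (node 3).
Reduce the network between node 1 (A) and node 3 (B) by series/parallel combination:
  Rp1 = R1 ‖ R2 (parallel, both between nodes 0 and 1) = 1/(1/5.1 + 1/1500) = 5.083 Ω
  Rp2 = R3 ‖ R4 (parallel, both between nodes 0 and 3) = 1/(1/36 + 1/3900) = 35.67 Ω
  Rs1 = Rp1 + Rp2 (series, joined only at node 0) = 5.083 + 35.67 = 40.75 Ω
  Rp3 = R5 ‖ Rs1 (parallel, both between nodes 1 and 3) = 1/(1/4.3 + 1/40.75) = 3.89 Ω
R_th = 3.89 Ω
I_n = V_th/R_th = 0.002748/3.89 = 0.0007064 A, and R_n = R_th = 3.89 Ω

Final answer: I_n = 0.0007064 A, R_n = 3.89 Ω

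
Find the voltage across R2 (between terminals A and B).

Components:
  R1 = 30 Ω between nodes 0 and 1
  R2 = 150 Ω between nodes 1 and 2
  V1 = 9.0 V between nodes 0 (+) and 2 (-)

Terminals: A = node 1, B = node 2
R1 and R2 are in series across V1 (node 0 → node 1 → node 2), and the output A–B is taken across R2, so this is a voltage divider.
Series current: I = V1/(R1 + R2) = 9/(30 + 150) = 9/180 = 0.05 A
V_R2 = I × R2 = V1 × R2/(R1 + R2) = 9 × 150/180 = 7.5 V

Final answer: 7.5 V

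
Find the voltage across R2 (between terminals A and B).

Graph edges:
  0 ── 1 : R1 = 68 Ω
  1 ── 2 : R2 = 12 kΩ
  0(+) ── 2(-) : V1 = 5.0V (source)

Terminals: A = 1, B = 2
R1 and R2 are in series across V1 (node 0 → node 1 → node 2), and the output A–B is taken across R2, so this is a voltage divider.
Series current: I = V1/(R1 + R2) = 5/(68 + 12000) = 5/12070 = 0.0004143 A
V_R2 = I × R2 = V1 × R2/(R1 + R2) = 5 × 12000/12070 = 4.972 V

Final answer: 4.972 V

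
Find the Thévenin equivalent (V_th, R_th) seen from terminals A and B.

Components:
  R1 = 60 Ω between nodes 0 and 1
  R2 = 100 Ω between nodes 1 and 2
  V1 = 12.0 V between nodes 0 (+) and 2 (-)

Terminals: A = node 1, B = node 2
Step 1 — V_th is the open-circuit voltage V_A - V_B (nothing connected across the terminals).
Nodal analysis, taking node 2 as the 0 V reference.
Source V1 fixes V_0 = 12 V.
KCL at each unknown node (sum of currents leaving = 0; resistances in Ω):
  Node 1: (V_1 - 12)/60 + (V_1 - 0)/100 = 0
Collecting terms: 0.02667 × V_1 = 0.2  =>  V_1 = 7.5 V
V_th = V_1 - V_2 = 7.5 - 0 = 7.5 V
Step 2 — R_th: zero the source — replace V1 by a short circuit (node 2 merges into node 0) — and find the resistance seen between A (node 1) and B (node 0).
Reduce the network between node 1 (A) and node 0 (B) by series/parallel combination:
  Rp1 = R1 ‖ R2 (parallel, both between nodes 0 and 1) = 1/(1/60 + 1/100) = 37.5 Ω
R_th = 37.5 Ω

Final answer: V_th = 7.5 V, R_th = 37.5 Ω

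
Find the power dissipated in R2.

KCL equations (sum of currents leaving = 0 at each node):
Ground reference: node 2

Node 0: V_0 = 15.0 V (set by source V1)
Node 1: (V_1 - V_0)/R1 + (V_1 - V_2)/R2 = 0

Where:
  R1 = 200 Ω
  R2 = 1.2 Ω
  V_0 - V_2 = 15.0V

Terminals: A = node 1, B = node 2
Nodal analysis, taking node 2 as the 0 V reference.
Source V1 fixes V_0 = 15 V.
KCL at each unknown node (sum of currents leaving = 0; resistances in Ω):
  Node 1: (V_1 - 15)/200 + (V_1 - 0)/1.2 = 0
Collecting terms: 0.8383 × V_1 = 0.075  =>  V_1 = 0.08946 V
I_R2 = (V_1 - V_2)/R2 = (0.08946 - 0)/1.2 = 0.07455 A
P_R2 = I_R2² × R2 = (0.07455)² × 1.2 = 0.00667 W

Final answer: 0.00667 W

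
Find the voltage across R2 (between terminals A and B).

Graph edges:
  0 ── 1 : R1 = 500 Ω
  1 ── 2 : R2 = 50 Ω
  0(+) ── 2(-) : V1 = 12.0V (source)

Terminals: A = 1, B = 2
R1 and R2 are in series across V1 (node 0 → node 1 → node 2), and the output A–B is taken across R2, so this is a voltage divider.
Series current: I = V1/(R1 + R2) = 12/(500 + 50) = 12/550 = 0.02182 A
V_R2 = I × R2 = V1 × R2/(R1 + R2) = 12 × 50/550 = 1.091 V

Final answer: 1.091 V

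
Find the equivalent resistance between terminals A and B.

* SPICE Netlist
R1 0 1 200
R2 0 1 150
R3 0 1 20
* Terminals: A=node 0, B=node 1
Reduce the network between node 0 (A) and node 1 (B) by series/parallel combination:
  Rp1 = R1 ‖ R2 ‖ R3 (parallel, all between nodes 0 and 1) = 1/(1/200 + 1/150 + 1/20) = 16.22 Ω
R_eq = 16.22 Ω

Final answer: 16.22 Ω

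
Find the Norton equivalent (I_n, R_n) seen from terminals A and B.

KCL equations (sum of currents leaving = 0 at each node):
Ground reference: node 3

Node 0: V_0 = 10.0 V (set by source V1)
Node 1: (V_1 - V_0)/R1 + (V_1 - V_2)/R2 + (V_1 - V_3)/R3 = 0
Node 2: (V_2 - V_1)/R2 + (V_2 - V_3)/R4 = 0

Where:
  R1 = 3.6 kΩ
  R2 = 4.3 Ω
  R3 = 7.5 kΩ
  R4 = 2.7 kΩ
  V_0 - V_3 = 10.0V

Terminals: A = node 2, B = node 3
Find the Thévenin equivalent first; then I_n = V_th/R_th and R_n = R_th.
Step 1 — V_th is the open-circuit voltage V_A - V_B (nothing connected across the terminals).
Nodal analysis, taking node 3 as the 0 V reference.
Source V1 fixes V_0 = 10 V.
KCL at each unknown node (sum of currents leaving = 0; resistances in Ω):
  Node 1: (V_1 - 10)/3600 + (V_1 - V_2)/4.3 + (V_1 - 0)/7500 = 0
  Node 2: (V_2 - V_1)/4.3 + (V_2 - 0)/2700 = 0
Collecting terms (coefficients in siemens):
  0.233·V_1 - 0.2326·V_2 = 0.002778
  0.2329·V_2 - 0.2326·V_1 = 0
Determinant D = (0.233)(0.2329) - (-0.2326)(-0.2326) = 0.0001819
V_1 = [(0.002778)(0.2329) - (-0.2326)(0)]/D = 3.557 V
V_2 = [(0.233)(0) - (0.002778)(-0.2326)]/D = 3.552 V
V_th = V_2 - V_3 = 3.552 - 0 = 3.552 V
Step 2 — R_th: zero the source — replace V1 by a short circuit (node 3 merges into node 0) — and find the resistance seen between A (node 2) and B (node 0).
Reduce the network between node 2 (A) and node 0 (B) by series/parallel combination:
  Rp1 = R1 ‖ R3 (parallel, both between nodes 0 and 1) = 1/(1/3600 + 1/7500) = 2432 Ω
  Rs1 = R2 + Rp1 (series, joined only at node 1) = 4.3 + 2432 = 2437 Ω
  Rp2 = R4 ‖ Rs1 (parallel, both between nodes 0 and 2) = 1/(1/2700 + 1/2437) = 1281 Ω
R_th = 1.281 kΩ
I_n = V_th/R_th = 3.552/1281 = 0.002773 A, and R_n = R_th = 1.281 kΩ

Final answer: I_n = 0.002773 A, R_n = 1.281 kΩ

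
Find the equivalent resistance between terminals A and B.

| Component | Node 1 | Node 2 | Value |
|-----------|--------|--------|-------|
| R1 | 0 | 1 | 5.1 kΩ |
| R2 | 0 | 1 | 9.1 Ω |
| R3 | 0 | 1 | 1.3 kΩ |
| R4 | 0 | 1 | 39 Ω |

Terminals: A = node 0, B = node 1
Reduce the network between node 0 (A) and node 1 (B) by series/parallel combination:
  Rp1 = R1 ‖ R2 ‖ R3 ‖ R4 (parallel, all between nodes 0 and 1) = 1/(1/5100 + 1/9.1 + 1/1300 + 1/39) = 7.326 Ω
R_eq = 7.326 Ω

Final answer: 7.326 Ω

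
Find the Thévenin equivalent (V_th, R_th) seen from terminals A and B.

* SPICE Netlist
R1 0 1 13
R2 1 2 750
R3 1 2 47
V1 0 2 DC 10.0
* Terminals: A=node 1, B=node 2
Step 1 — V_th is the open-circuit voltage V_A - V_B (nothing connected across the terminals).
Nodal analysis, taking node 2 as the 0 V reference.
Source V1 fixes V_0 = 10 V.
KCL at each unknown node (sum of currents leaving = 0; resistances in Ω):
  Node 1: (V_1 - 10)/13 + (V_1 - 0)/750 + (V_1 - 0)/47 = 0
Collecting terms: 0.09953 × V_1 = 0.7692  =>  V_1 = 7.728 V
V_th = V_1 - V_2 = 7.728 - 0 = 7.728 V
Step 2 — R_th: zero the source — replace V1 by a short circuit (node 2 merges into node 0) — and find the resistance seen between A (node 1) and B (node 0).
Reduce the network between node 1 (A) and node 0 (B) by series/parallel combination:
  Rp1 = R1 ‖ R2 ‖ R3 (parallel, all between nodes 0 and 1) = 1/(1/13 + 1/750 + 1/47) = 10.05 Ω
R_th = 10.05 Ω

Final answer: V_th = 7.728 V, R_th = 10.05 Ω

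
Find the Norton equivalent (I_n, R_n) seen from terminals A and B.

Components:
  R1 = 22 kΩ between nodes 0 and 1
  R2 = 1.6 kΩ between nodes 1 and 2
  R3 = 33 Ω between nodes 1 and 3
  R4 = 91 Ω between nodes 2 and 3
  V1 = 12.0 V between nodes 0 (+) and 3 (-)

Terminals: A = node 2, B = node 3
Find the Thévenin equivalent first; then I_n = V_th/R_th and R_n = R_th.
Step 1 — V_th is the open-circuit voltage V_A - V_B (nothing connected across the terminals).
Nodal analysis, taking node 3 as the 0 V reference.
Source V1 fixes V_0 = 12 V.
KCL at each unknown node (sum of currents leaving = 0; resistances in Ω):
  Node 1: (V_1 - 12)/22000 + (V_1 - V_2)/1600 + (V_1 - 0)/33 = 0
  Node 2: (V_2 - V_1)/1600 + (V_2 - 0)/91 = 0
Collecting terms (coefficients in siemens):
  0.03097·V_1 - 0.000625·V_2 = 0.0005455
  0.01161·V_2 - 0.000625·V_1 = 0
Determinant D = (0.03097)(0.01161) - (-0.000625)(-0.000625) = 0.0003593
V_1 = [(0.0005455)(0.01161) - (-0.000625)(0)]/D = 0.01763 V
V_2 = [(0.03097)(0) - (0.0005455)(-0.000625)]/D = 0.0009487 V
V_th = V_2 - V_3 = 0.0009487 - 0 = 0.0009487 V
Step 2 — R_th: zero the source — replace V1 by a short circuit (node 3 merges into node 0) — and find the resistance seen between A (node 2) and B (node 0).
Reduce the network between node 2 (A) and node 0 (B) by series/parallel combination:
  Rp1 = R1 ‖ R3 (parallel, both between nodes 0 and 1) = 1/(1/22000 + 1/33) = 32.95 Ω
  Rs1 = R2 + Rp1 (series, joined only at node 1) = 1600 + 32.95 = 1633 Ω
  Rp2 = R4 ‖ Rs1 (parallel, both between nodes 0 and 2) = 1/(1/91 + 1/1633) = 86.2 Ω
R_th = 86.2 Ω
I_n = V_th/R_th = 0.0009487/86.2 = 0.00001101 A, and R_n = R_th = 86.2 Ω

Final answer: I_n = 1.101e-05 A, R_n = 86.2 Ω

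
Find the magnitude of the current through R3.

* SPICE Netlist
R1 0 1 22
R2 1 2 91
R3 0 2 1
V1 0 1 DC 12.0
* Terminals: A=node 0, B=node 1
Nodal analysis, taking node 1 as the 0 V reference.
Source V1 fixes V_0 = 12 V.
KCL at each unknown node (sum of currents leaving = 0; resistances in Ω):
  Node 2: (V_2 - 0)/91 + (V_2 - 12)/1 = 0
Collecting terms: 1.011 × V_2 = 12  =>  V_2 = 11.87 V
I_R3 = (V_0 - V_2)/R3 = (12 - 11.87)/1 = 0.1304 A
|I_R3| = 0.1304 A

Final answer: |I_R3| = 0.1304 A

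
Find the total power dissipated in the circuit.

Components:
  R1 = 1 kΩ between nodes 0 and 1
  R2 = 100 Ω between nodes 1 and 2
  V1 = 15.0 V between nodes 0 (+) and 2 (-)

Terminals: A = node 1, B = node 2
Nodal analysis, taking node 2 as the 0 V reference.
Source V1 fixes V_0 = 15 V.
KCL at each unknown node (sum of currents leaving = 0; resistances in Ω):
  Node 1: (V_1 - 15)/1000 + (V_1 - 0)/100 = 0
Collecting terms: 0.011 × V_1 = 0.015  =>  V_1 = 1.364 V
Power in each resistor, P = (ΔV)²/R:
  P_R1 = (15 - 1.364)²/1000 = 0.186 W
  P_R2 = (1.364 - 0)²/100 = 0.0186 W
P_total = P_R1 + P_R2 = 0.2045 W

Final answer: 0.2045 W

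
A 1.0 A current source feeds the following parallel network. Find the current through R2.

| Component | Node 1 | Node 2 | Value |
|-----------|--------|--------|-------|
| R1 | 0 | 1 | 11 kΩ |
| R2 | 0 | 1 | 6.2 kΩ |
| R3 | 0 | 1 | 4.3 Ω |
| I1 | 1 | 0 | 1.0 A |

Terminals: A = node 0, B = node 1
All resistors sit directly between nodes 0 and 1, so they are in parallel and share one voltage V; the full source current 1 A splits among them.
1/R_par = 1/11000 + 1/6200 + 1/4.3 = 0.2328 S  =>  R_par = 4.295 Ω
V = I × R_par = 1 × 4.295 = 4.295 V
I_R2 = V/R2 = 4.295/6200 = 0.0006928 A

Final answer: 0.0006928 A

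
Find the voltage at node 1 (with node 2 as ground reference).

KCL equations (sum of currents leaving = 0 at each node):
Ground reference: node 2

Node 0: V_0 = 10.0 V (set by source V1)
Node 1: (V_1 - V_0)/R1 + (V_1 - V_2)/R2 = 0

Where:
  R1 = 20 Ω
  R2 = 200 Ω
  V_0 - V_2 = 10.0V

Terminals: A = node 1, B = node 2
Nodal analysis, taking node 2 as the 0 V reference.
Source V1 fixes V_0 = 10 V.
KCL at each unknown node (sum of currents leaving = 0; resistances in Ω):
  Node 1: (V_1 - 10)/20 + (V_1 - 0)/200 = 0
Collecting terms: 0.055 × V_1 = 0.5  =>  V_1 = 9.091 V
The requested potential is V_1 = 9.091 V.

Final answer: V_1 = 9.091 V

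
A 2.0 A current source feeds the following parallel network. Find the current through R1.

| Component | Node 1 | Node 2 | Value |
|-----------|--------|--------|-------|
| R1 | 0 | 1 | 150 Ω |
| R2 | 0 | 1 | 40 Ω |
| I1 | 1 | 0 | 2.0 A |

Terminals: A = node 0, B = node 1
All resistors sit directly between nodes 0 and 1, so they are in parallel and share one voltage V; the full source current 2 A splits among them.
1/R_par = 1/150 + 1/40 = 0.03167 S  =>  R_par = 31.58 Ω
V = I × R_par = 2 × 31.58 = 63.16 V
I_R1 = V/R1 = 63.16/150 = 0.4211 A

Final answer: 0.4211 A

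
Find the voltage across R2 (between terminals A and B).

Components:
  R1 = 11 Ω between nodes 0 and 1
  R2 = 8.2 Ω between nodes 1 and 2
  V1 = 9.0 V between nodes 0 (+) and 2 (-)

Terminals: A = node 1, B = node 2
R1 and R2 are in series across V1 (node 0 → node 1 → node 2), and the output A–B is taken across R2, so this is a voltage divider.
Series current: I = V1/(R1 + R2) = 9/(11 + 8.2) = 9/19.2 = 0.4688 A
V_R2 = I × R2 = V1 × R2/(R1 + R2) = 9 × 8.2/19.2 = 3.844 V

Final answer: 3.844 V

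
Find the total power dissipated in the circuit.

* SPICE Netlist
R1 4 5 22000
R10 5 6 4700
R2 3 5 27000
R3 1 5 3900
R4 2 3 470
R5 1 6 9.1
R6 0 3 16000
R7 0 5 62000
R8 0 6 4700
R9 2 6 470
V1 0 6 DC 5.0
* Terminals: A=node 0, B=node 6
Nodal analysis, taking node 6 as the 0 V reference.
Source V1 fixes V_0 = 5 V.
KCL at each unknown node (sum of currents leaving = 0; resistances in Ω):
  Node 1: (V_1 - V_5)/3900 + (V_1 - 0)/9.1 = 0
  Node 2: (V_2 - V_3)/470 + (V_2 - 0)/470 = 0
  Node 3: (V_3 - V_5)/27000 + (V_3 - V_2)/470 + (V_3 - 5)/16000 = 0
  Node 4: (V_4 - V_5)/22000 = 0
  Node 5: (V_5 - V_4)/22000 + (V_5 - V_3)/27000 + (V_5 - V_1)/3900 + (V_5 - 5)/62000 + (V_5 - 0)/4700 = 0
Collecting terms (coefficients in siemens):
  0.1101·V_1 - 0.0002564·V_5 = 0
  0.004255·V_2 - 0.002128·V_3 = 0
  0.002227·V_3 - 0.002128·V_2 - 0.00003704·V_5 = 0.0003125
  0.00004545·V_4 - 0.00004545·V_5 = 0
  0.0005678·V_5 - 0.0002564·V_1 - 0.00003704·V_3 - 0.00004545·V_4 = 0.00008065
Solving these 5 simultaneous equations (Gaussian elimination) gives:
  V_1 = 0.0004051 V, V_2 = 0.1371 V, V_3 = 0.2742 V, V_4 = 0.174 V
  V_5 = 0.174 V
Power in each resistor, P = (ΔV)²/R:
  P_R1 = (0.174 - 0.174)²/22000 = 0 W
  P_R2 = (0.2742 - 0.174)²/27000 = 0.0000003713 W
  P_R3 = (0.0004051 - 0.174)²/3900 = 0.00000773 W
  P_R4 = (0.1371 - 0.2742)²/470 = 0.00003998 W
  P_R5 = (0.0004051 - 0)²/9.1 = 0.00000001804 W
  P_R6 = (5 - 0.2742)²/16000 = 0.001396 W
  P_R7 = (5 - 0.174)²/62000 = 0.0003756 W
  P_R8 = (5 - 0)²/4700 = 0.005319 W
  P_R9 = (0.1371 - 0)²/470 = 0.00003998 W
  P_R10 = (0.174 - 0)²/4700 = 0.000006444 W
P_total = P_R1 + P_R2 + P_R3 + P_R4 + P_R5 + P_R6 + P_R7 + P_R8 + P_R9 + P_R10 = 0.007185 W

Final answer: 0.007185 W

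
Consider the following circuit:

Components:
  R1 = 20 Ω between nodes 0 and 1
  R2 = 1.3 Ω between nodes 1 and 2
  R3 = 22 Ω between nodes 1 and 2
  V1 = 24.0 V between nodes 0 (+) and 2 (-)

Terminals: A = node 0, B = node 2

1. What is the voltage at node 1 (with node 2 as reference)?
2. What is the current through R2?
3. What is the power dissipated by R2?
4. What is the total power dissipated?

Nodal analysis, taking node 2 as the 0 V reference.
Source V1 fixes V_0 = 24 V.
KCL at each unknown node (sum of currents leaving = 0; resistances in Ω):
  Node 1: (V_1 - 24)/20 + (V_1 - 0)/1.3 + (V_1 - 0)/22 = 0
Collecting terms: 0.8647 × V_1 = 1.2  =>  V_1 = 1.388 V
Part 1:
  Read off the nodal solution: V_1 = 1.388 V
Part 2:
  I_R2 = (V_1 - V_2)/R2 = (1.388 - 0)/1.3 = 1.068 A
  Magnitude: I_R2 = 1.068 A
Part 3:
  I_R2 = (V_1 - V_2)/R2 = (1.388 - 0)/1.3 = 1.068 A
  P_R2 = I_R2² × R2 = (1.068)² × 1.3 = 1.482 W
Part 4:
  Power in each resistor, P = (ΔV)²/R:
    P_R1 = (24 - 1.388)²/20 = 25.57 W
    P_R2 = (1.388 - 0)²/1.3 = 1.482 W
    P_R3 = (1.388 - 0)²/22 = 0.08754 W
  P_total = P_R1 + P_R2 + P_R3 = 27.13 W

Final answers:
1. V_1 = 1.388 V
2. I_R2 = 1.068 A
3. P_R2 = 1.482 W
4. P_total = 27.13 W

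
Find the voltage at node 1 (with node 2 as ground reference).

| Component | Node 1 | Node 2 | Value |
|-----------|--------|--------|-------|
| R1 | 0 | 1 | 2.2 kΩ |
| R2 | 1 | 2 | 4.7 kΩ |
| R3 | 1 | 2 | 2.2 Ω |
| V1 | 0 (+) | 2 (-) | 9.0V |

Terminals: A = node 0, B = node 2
Nodal analysis, taking node 2 as the 0 V reference.
Source V1 fixes V_0 = 9 V.
KCL at each unknown node (sum of currents leaving = 0; resistances in Ω):
  Node 1: (V_1 - 9)/2200 + (V_1 - 0)/4700 + (V_1 - 0)/2.2 = 0
Collecting terms: 0.4552 × V_1 = 0.004091  =>  V_1 = 0.008987 V
The requested potential is V_1 = 0.008987 V.

Final answer: V_1 = 0.008987 V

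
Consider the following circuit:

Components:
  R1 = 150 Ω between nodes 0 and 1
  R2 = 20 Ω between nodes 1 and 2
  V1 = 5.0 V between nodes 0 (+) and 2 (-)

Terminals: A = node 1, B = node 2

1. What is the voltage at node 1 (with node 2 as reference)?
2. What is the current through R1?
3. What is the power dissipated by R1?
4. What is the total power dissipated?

Nodal analysis, taking node 2 as the 0 V reference.
Source V1 fixes V_0 = 5 V.
KCL at each unknown node (sum of currents leaving = 0; resistances in Ω):
  Node 1: (V_1 - 5)/150 + (V_1 - 0)/20 = 0
Collecting terms: 0.05667 × V_1 = 0.03333  =>  V_1 = 0.5882 V
Part 1:
  Read off the nodal solution: V_1 = 0.5882 V
Part 2:
  I_R1 = (V_0 - V_1)/R1 = (5 - 0.5882)/150 = 0.02941 A
  Magnitude: I_R1 = 0.02941 A
Part 3:
  I_R1 = (V_0 - V_1)/R1 = (5 - 0.5882)/150 = 0.02941 A
  P_R1 = I_R1² × R1 = (0.02941)² × 150 = 0.1298 W
Part 4:
  Power in each resistor, P = (ΔV)²/R:
    P_R1 = (5 - 0.5882)²/150 = 0.1298 W
    P_R2 = (0.5882 - 0)²/20 = 0.0173 W
  P_total = P_R1 + P_R2 = 0.1471 W

Final answers:
1. V_1 = 0.5882 V
2. I_R1 = 0.02941 A
3. P_R1 = 0.1298 W
4. P_total = 0.1471 W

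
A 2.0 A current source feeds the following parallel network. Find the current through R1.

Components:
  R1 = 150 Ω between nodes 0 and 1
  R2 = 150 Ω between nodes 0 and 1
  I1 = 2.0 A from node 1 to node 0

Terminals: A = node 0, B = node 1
All resistors sit directly between nodes 0 and 1, so they are in parallel and share one voltage V; the full source current 2 A splits among them.
1/R_par = 1/150 + 1/150 = 0.01333 S  =>  R_par = 75 Ω
V = I × R_par = 2 × 75 = 150 V
I_R1 = V/R1 = 150/150 = 1 A

Final answer: 1 A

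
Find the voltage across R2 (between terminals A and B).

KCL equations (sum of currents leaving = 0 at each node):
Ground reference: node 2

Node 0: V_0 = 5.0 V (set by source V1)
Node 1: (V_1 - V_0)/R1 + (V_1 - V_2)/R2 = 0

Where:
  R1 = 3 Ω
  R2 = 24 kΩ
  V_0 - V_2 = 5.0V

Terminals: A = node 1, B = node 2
R1 and R2 are in series across V1 (node 0 → node 1 → node 2), and the output A–B is taken across R2, so this is a voltage divider.
Series current: I = V1/(R1 + R2) = 5/(3 + 24000) = 5/24000 = 0.0002083 A
V_R2 = I × R2 = V1 × R2/(R1 + R2) = 5 × 24000/24000 = 4.999 V

Final answer: 4.999 V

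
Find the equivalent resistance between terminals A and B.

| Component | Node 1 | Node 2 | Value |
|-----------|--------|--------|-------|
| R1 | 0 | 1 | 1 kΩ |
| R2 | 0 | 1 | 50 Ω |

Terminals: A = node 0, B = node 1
Reduce the network between node 0 (A) and node 1 (B) by series/parallel combination:
  Rp1 = R1 ‖ R2 (parallel, both between nodes 0 and 1) = 1/(1/1000 + 1/50) = 47.62 Ω
R_eq = 47.62 Ω

Final answer: 47.62 Ω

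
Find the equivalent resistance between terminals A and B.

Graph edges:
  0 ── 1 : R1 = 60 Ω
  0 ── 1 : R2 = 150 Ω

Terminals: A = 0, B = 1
Reduce the network between node 0 (A) and node 1 (B) by series/parallel combination:
  Rp1 = R1 ‖ R2 (parallel, both between nodes 0 and 1) = 1/(1/60 + 1/150) = 42.86 Ω
R_eq = 42.86 Ω

Final answer: 42.86 Ω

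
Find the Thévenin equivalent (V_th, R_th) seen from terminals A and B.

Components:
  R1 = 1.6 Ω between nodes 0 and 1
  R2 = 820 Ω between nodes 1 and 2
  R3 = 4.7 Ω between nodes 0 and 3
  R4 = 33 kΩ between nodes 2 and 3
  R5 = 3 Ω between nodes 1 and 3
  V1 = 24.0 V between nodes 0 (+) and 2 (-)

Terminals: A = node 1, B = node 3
Step 1 — V_th is the open-circuit voltage V_A - V_B (nothing connected across the terminals).
Nodal analysis, taking node 2 as the 0 V reference.
Source V1 fixes V_0 = 24 V.
KCL at each unknown node (sum of currents leaving = 0; resistances in Ω):
  Node 1: (V_1 - 24)/1.6 + (V_1 - 0)/820 + (V_1 - V_3)/3 = 0
  Node 3: (V_3 - 24)/4.7 + (V_3 - 0)/33000 + (V_3 - V_1)/3 = 0
Collecting terms (coefficients in siemens):
  0.9596·V_1 - 0.3333·V_3 = 15
  0.5461·V_3 - 0.3333·V_1 = 5.106
Determinant D = (0.9596)(0.5461) - (-0.3333)(-0.3333) = 0.4129
V_1 = [(15)(0.5461) - (-0.3333)(5.106)]/D = 23.96 V
V_3 = [(0.9596)(5.106) - (15)(-0.3333)]/D = 23.97 V
V_th = V_1 - V_3 = 23.96 - 23.97 = -0.01398 V
Step 2 — R_th: zero the source — replace V1 by a short circuit (node 2 merges into node 0) — and find the resistance seen between A (node 1) and B (node 3).
Reduce the network between node 1 (A) and node 3 (B) by series/parallel combination:
  Rp1 = R1 ‖ R2 (parallel, both between nodes 0 and 1) = 1/(1/1.6 + 1/820) = 1.597 Ω
  Rp2 = R3 ‖ R4 (parallel, both between nodes 0 and 3) = 1/(1/4.7 + 1/33000) = 4.699 Ω
  Rs1 = Rp1 + Rp2 (series, joined only at node 0) = 1.597 + 4.699 = 6.296 Ω
  Rp3 = R5 ‖ Rs1 (parallel, both between nodes 1 and 3) = 1/(1/3 + 1/6.296) = 2.032 Ω
R_th = 2.032 Ω

Final answer: V_th = -0.01398 V, R_th = 2.032 Ω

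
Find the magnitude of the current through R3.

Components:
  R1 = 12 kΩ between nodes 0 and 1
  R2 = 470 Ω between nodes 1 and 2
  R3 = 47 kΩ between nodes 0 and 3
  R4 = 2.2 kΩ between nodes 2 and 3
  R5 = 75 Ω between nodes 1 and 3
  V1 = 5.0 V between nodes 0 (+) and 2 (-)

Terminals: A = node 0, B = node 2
Nodal analysis, taking node 2 as the 0 V reference.
Source V1 fixes V_0 = 5 V.
KCL at each unknown node (sum of currents leaving = 0; resistances in Ω):
  Node 1: (V_1 - 5)/12000 + (V_1 - 0)/470 + (V_1 - V_3)/75 = 0
  Node 3: (V_3 - 5)/47000 + (V_3 - 0)/2200 + (V_3 - V_1)/75 = 0
Collecting terms (coefficients in siemens):
  0.01554·V_1 - 0.01333·V_3 = 0.0004167
  0.01381·V_3 - 0.01333·V_1 = 0.0001064
Determinant D = (0.01554)(0.01381) - (-0.01333)(-0.01333) = 0.00003688
V_1 = [(0.0004167)(0.01381) - (-0.01333)(0.0001064)]/D = 0.1945 V
V_3 = [(0.01554)(0.0001064) - (0.0004167)(-0.01333)]/D = 0.1955 V
I_R3 = (V_0 - V_3)/R3 = (5 - 0.1955)/47000 = 0.0001022 A
|I_R3| = 0.0001022 A

Final answer: |I_R3| = 0.0001022 A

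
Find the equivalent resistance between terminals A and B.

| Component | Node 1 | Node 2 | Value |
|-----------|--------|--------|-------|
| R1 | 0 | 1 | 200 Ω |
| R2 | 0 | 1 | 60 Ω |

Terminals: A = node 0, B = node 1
Reduce the network between node 0 (A) and node 1 (B) by series/parallel combination:
  Rp1 = R1 ‖ R2 (parallel, both between nodes 0 and 1) = 1/(1/200 + 1/60) = 46.15 Ω
R_eq = 46.15 Ω

Final answer: 46.15 Ω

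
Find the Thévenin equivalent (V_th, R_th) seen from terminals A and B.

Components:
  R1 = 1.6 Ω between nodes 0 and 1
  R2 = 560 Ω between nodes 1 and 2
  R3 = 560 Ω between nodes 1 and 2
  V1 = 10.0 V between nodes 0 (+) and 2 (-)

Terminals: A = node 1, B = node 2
Step 1 — V_th is the open-circuit voltage V_A - V_B (nothing connected across the terminals).
Nodal analysis, taking node 2 as the 0 V reference.
Source V1 fixes V_0 = 10 V.
KCL at each unknown node (sum of currents leaving = 0; resistances in Ω):
  Node 1: (V_1 - 10)/1.6 + (V_1 - 0)/560 + (V_1 - 0)/560 = 0
Collecting terms: 0.6286 × V_1 = 6.25  =>  V_1 = 9.943 V
V_th = V_1 - V_2 = 9.943 - 0 = 9.943 V
Step 2 — R_th: zero the source — replace V1 by a short circuit (node 2 merges into node 0) — and find the resistance seen between A (node 1) and B (node 0).
Reduce the network between node 1 (A) and node 0 (B) by series/parallel combination:
  Rp1 = R1 ‖ R2 ‖ R3 (parallel, all between nodes 0 and 1) = 1/(1/1.6 + 1/560 + 1/560) = 1.591 Ω
R_th = 1.591 Ω

Final answer: V_th = 9.943 V, R_th = 1.591 Ω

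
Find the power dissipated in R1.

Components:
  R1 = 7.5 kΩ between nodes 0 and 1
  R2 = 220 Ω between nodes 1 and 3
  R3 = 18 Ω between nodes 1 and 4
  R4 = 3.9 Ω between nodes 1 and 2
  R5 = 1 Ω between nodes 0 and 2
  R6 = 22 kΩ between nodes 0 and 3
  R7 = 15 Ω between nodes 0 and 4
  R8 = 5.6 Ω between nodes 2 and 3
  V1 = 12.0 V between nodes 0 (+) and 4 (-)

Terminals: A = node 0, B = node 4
Nodal analysis, taking node 4 as the 0 V reference.
Source V1 fixes V_0 = 12 V.
KCL at each unknown node (sum of currents leaving = 0; resistances in Ω):
  Node 1: (V_1 - 12)/7500 + (V_1 - V_3)/220 + (V_1 - 0)/18 + (V_1 - V_2)/3.9 = 0
  Node 2: (V_2 - V_1)/3.9 + (V_2 - 12)/1 + (V_2 - V_3)/5.6 = 0
  Node 3: (V_3 - V_1)/220 + (V_3 - 12)/22000 + (V_3 - V_2)/5.6 = 0
Collecting terms (coefficients in siemens):
  0.3166·V_1 - 0.2564·V_2 - 0.004545·V_3 = 0.0016
  1.435·V_2 - 0.2564·V_1 - 0.1786·V_3 = 12
  0.1832·V_3 - 0.004545·V_1 - 0.1786·V_2 = 0.0005455
Solving these 3 simultaneous equations (Gaussian elimination) gives:
  V_1 = 9.461 V, V_2 = 11.47 V, V_3 = 11.42 V
I_R1 = (V_0 - V_1)/R1 = (12 - 9.461)/7500 = 0.0003385 A
P_R1 = I_R1² × R1 = (0.0003385)² × 7500 = 0.0008595 W

Final answer: 0.0008595 W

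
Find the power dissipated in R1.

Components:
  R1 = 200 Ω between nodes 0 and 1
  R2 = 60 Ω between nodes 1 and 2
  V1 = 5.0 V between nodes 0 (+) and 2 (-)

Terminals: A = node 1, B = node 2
Nodal analysis, taking node 2 as the 0 V reference.
Source V1 fixes V_0 = 5 V.
KCL at each unknown node (sum of currents leaving = 0; resistances in Ω):
  Node 1: (V_1 - 5)/200 + (V_1 - 0)/60 = 0
Collecting terms: 0.02167 × V_1 = 0.025  =>  V_1 = 1.154 V
I_R1 = (V_0 - V_1)/R1 = (5 - 1.154)/200 = 0.01923 A
P_R1 = I_R1² × R1 = (0.01923)² × 200 = 0.07396 W

Final answer: 0.07396 W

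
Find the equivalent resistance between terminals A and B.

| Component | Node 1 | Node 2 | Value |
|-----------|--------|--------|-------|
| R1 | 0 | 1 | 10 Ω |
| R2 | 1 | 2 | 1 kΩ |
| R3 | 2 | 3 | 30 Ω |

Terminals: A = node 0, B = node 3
Reduce the network between node 0 (A) and node 3 (B) by series/parallel combination:
  Rs1 = R1 + R2 (series, joined only at node 1) = 10 + 1000 = 1010 Ω
  Rs2 = R3 + Rs1 (series, joined only at node 2) = 30 + 1010 = 1040 Ω
R_eq = 1.04 kΩ

Final answer: 1.04 kΩ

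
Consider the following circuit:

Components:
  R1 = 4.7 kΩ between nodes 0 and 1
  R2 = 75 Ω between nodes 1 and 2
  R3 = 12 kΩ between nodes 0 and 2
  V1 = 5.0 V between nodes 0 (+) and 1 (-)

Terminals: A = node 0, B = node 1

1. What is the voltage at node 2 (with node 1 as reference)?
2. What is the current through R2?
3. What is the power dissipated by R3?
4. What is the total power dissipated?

Nodal analysis, taking node 1 as the 0 V reference.
Source V1 fixes V_0 = 5 V.
KCL at each unknown node (sum of currents leaving = 0; resistances in Ω):
  Node 2: (V_2 - 0)/75 + (V_2 - 5)/12000 = 0
Collecting terms: 0.01342 × V_2 = 0.0004167  =>  V_2 = 0.03106 V
Part 1:
  Read off the nodal solution: V_2 = 0.03106 V
Part 2:
  I_R2 = (V_1 - V_2)/R2 = (0 - 0.03106)/75 = -0.0004141 A
  Magnitude: I_R2 = 0.0004141 A
Part 3:
  I_R3 = (V_0 - V_2)/R3 = (5 - 0.03106)/12000 = 0.0004141 A
  P_R3 = I_R3² × R3 = (0.0004141)² × 12000 = 0.002058 W
Part 4:
  Power in each resistor, P = (ΔV)²/R:
    P_R1 = (5 - 0)²/4700 = 0.005319 W
    P_R2 = (0 - 0.03106)²/75 = 0.00001286 W
    P_R3 = (5 - 0.03106)²/12000 = 0.002058 W
  P_total = P_R1 + P_R2 + P_R3 = 0.00739 W

Final answers:
1. V_2 = 0.03106 V
2. I_R2 = 0.0004141 A
3. P_R3 = 0.002058 W
4. P_total = 0.00739 W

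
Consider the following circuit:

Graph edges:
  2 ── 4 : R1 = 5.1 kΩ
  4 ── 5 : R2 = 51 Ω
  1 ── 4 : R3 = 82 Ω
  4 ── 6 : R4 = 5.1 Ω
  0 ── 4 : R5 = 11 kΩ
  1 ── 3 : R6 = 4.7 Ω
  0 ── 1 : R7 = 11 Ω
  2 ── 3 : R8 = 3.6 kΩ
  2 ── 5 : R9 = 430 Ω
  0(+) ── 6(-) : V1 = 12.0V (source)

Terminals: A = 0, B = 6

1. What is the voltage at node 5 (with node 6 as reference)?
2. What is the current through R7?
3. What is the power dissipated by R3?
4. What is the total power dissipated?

Nodal analysis, taking node 6 as the 0 V reference.
Source V1 fixes V_0 = 12 V.
KCL at each unknown node (sum of currents leaving = 0; resistances in Ω):
  Node 1: (V_1 - V_4)/82 + (V_1 - V_3)/4.7 + (V_1 - 12)/11 = 0
  Node 2: (V_2 - V_4)/5100 + (V_2 - V_3)/3600 + (V_2 - V_5)/430 = 0
  Node 3: (V_3 - V_1)/4.7 + (V_3 - V_2)/3600 = 0
  Node 4: (V_4 - V_2)/5100 + (V_4 - V_5)/51 + (V_4 - V_1)/82 + (V_4 - 0)/5.1 + (V_4 - 12)/11000 = 0
  Node 5: (V_5 - V_4)/51 + (V_5 - V_2)/430 = 0
Collecting terms (coefficients in siemens):
  0.3159·V_1 - 0.2128·V_3 - 0.0122·V_4 = 1.091
  0.002799·V_2 - 0.0002778·V_3 - 0.0001961·V_4 - 0.002326·V_5 = 0
  0.213·V_3 - 0.2128·V_1 - 0.0002778·V_2 = 0
  0.2282·V_4 - 0.0122·V_1 - 0.0001961·V_2 - 0.01961·V_5 = 0.001091
  0.02193·V_5 - 0.002326·V_2 - 0.01961·V_4 = 0
Solving these 5 simultaneous equations (Gaussian elimination) gives:
  V_1 = 10.63 V, V_2 = 1.725 V, V_3 = 10.62 V, V_4 = 0.6394 V
  V_5 = 0.7545 V
Part 1:
  Read off the nodal solution: V_5 = 0.7545 V
Part 2:
  I_R7 = (V_0 - V_1)/R7 = (12 - 10.63)/11 = 0.1243 A
  Magnitude: I_R7 = 0.1243 A
Part 3:
  I_R3 = (V_1 - V_4)/R3 = (10.63 - 0.6394)/82 = 0.1219 A
  P_R3 = I_R3² × R3 = (0.1219)² × 82 = 1.218 W
Part 4:
  Power in each resistor, P = (ΔV)²/R:
    P_R1 = (1.725 - 0.6394)²/5100 = 0.0002313 W
    P_R2 = (0.6394 - 0.7545)²/51 = 0.00026 W
    P_R3 = (10.63 - 0.6394)²/82 = 1.218 W
    P_R4 = (0.6394 - 0)²/5.1 = 0.08016 W
    P_R5 = (12 - 0.6394)²/11000 = 0.01173 W
    P_R6 = (10.63 - 10.62)²/4.7 = 0.0000287 W
    P_R7 = (12 - 10.63)²/11 = 0.1701 W
    P_R8 = (1.725 - 10.62)²/3600 = 0.02198 W
    P_R9 = (1.725 - 0.7545)²/430 = 0.002192 W
  P_total = P_R1 + P_R2 + P_R3 + P_R4 + P_R5 + P_R6 + P_R7 + P_R8 + P_R9 = 1.504 W

Final answers:
1. V_5 = 0.7545 V
2. I_R7 = 0.1243 A
3. P_R3 = 1.218 W
4. P_total = 1.504 W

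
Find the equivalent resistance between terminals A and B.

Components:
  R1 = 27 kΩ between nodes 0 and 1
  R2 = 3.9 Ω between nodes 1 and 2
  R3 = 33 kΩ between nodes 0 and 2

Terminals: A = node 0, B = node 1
Reduce the network between node 0 (A) and node 1 (B) by series/parallel combination:
  Rs1 = R3 + R2 (series, joined only at node 2) = 33000 + 3.9 = 33000 Ω
  Rp1 = R1 ‖ Rs1 (parallel, both between nodes 0 and 1) = 1/(1/27000 + 1/33000) = 14850 Ω
R_eq = 14.85 kΩ

Final answer: 14.85 kΩ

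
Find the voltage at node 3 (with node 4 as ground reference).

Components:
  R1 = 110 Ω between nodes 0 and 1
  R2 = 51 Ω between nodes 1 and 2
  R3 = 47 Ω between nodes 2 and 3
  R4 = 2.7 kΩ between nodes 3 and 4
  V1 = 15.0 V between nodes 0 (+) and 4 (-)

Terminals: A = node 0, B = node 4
Nodal analysis, taking node 4 as the 0 V reference.
Source V1 fixes V_0 = 15 V.
KCL at each unknown node (sum of currents leaving = 0; resistances in Ω):
  Node 1: (V_1 - 15)/110 + (V_1 - V_2)/51 = 0
  Node 2: (V_2 - V_1)/51 + (V_2 - V_3)/47 = 0
  Node 3: (V_3 - V_2)/47 + (V_3 - 0)/2700 = 0
Collecting terms (coefficients in siemens):
  0.0287·V_1 - 0.01961·V_2 = 0.1364
  0.04088·V_2 - 0.01961·V_1 - 0.02128·V_3 = 0
  0.02165·V_3 - 0.02128·V_2 = 0
Solving these 3 simultaneous equations (Gaussian elimination) gives:
  V_1 = 14.43 V, V_2 = 14.17 V, V_3 = 13.93 V
The requested potential is V_3 = 13.93 V.

Final answer: V_3 = 13.93 V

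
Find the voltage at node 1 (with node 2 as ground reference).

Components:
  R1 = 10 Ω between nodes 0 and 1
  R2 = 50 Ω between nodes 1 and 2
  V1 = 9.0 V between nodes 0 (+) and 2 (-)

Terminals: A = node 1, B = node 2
Nodal analysis, taking node 2 as the 0 V reference.
Source V1 fixes V_0 = 9 V.
KCL at each unknown node (sum of currents leaving = 0; resistances in Ω):
  Node 1: (V_1 - 9)/10 + (V_1 - 0)/50 = 0
Collecting terms: 0.12 × V_1 = 0.9  =>  V_1 = 7.5 V
The requested potential is V_1 = 7.5 V.

Final answer: V_1 = 7.5 V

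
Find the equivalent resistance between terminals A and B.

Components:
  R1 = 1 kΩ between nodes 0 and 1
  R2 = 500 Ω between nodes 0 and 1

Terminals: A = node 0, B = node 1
Reduce the network between node 0 (A) and node 1 (B) by series/parallel combination:
  Rp1 = R1 ‖ R2 (parallel, both between nodes 0 and 1) = 1/(1/1000 + 1/500) = 333.3 Ω
R_eq = 333.3 Ω

Final answer: 333.3 Ω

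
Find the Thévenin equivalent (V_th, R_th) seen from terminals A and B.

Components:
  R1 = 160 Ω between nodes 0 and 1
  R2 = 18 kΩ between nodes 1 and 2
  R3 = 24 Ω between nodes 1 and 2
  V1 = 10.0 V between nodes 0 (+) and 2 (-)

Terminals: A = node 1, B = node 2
Step 1 — V_th is the open-circuit voltage V_A - V_B (nothing connected across the terminals).
Nodal analysis, taking node 2 as the 0 V reference.
Source V1 fixes V_0 = 10 V.
KCL at each unknown node (sum of currents leaving = 0; resistances in Ω):
  Node 1: (V_1 - 10)/160 + (V_1 - 0)/18000 + (V_1 - 0)/24 = 0
Collecting terms: 0.04797 × V_1 = 0.0625  =>  V_1 = 1.303 V
V_th = V_1 - V_2 = 1.303 - 0 = 1.303 V
Step 2 — R_th: zero the source — replace V1 by a short circuit (node 2 merges into node 0) — and find the resistance seen between A (node 1) and B (node 0).
Reduce the network between node 1 (A) and node 0 (B) by series/parallel combination:
  Rp1 = R1 ‖ R2 ‖ R3 (parallel, all between nodes 0 and 1) = 1/(1/160 + 1/18000 + 1/24) = 20.85 Ω
R_th = 20.85 Ω

Final answer: V_th = 1.303 V, R_th = 20.85 Ω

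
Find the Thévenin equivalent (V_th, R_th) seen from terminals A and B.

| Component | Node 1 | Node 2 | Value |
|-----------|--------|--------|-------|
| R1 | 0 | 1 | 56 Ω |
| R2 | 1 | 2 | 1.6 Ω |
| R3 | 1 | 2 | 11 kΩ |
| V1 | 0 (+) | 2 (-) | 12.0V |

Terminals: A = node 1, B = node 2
Step 1 — V_th is the open-circuit voltage V_A - V_B (nothing connected across the terminals).
Nodal analysis, taking node 2 as the 0 V reference.
Source V1 fixes V_0 = 12 V.
KCL at each unknown node (sum of currents leaving = 0; resistances in Ω):
  Node 1: (V_1 - 12)/56 + (V_1 - 0)/1.6 + (V_1 - 0)/11000 = 0
Collecting terms: 0.6429 × V_1 = 0.2143  =>  V_1 = 0.3333 V
V_th = V_1 - V_2 = 0.3333 - 0 = 0.3333 V
Step 2 — R_th: zero the source — replace V1 by a short circuit (node 2 merges into node 0) — and find the resistance seen between A (node 1) and B (node 0).
Reduce the network between node 1 (A) and node 0 (B) by series/parallel combination:
  Rp1 = R1 ‖ R2 ‖ R3 (parallel, all between nodes 0 and 1) = 1/(1/56 + 1/1.6 + 1/11000) = 1.555 Ω
R_th = 1.555 Ω

Final answer: V_th = 0.3333 V, R_th = 1.555 Ω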